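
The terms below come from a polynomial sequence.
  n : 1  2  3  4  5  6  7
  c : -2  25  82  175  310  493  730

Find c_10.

1825

D1: 27  57  93  135  183  237
D2: 30  36  42  48  54
D3: 6  6  6  6
Third differences constant at 6.
54 + 6 = 60;  237 + 60 = 297;  730 + 297 = 1027
60 + 6 = 66;  297 + 66 = 363;  1027 + 363 = 1390
66 + 6 = 72;  363 + 72 = 435;  1390 + 435 = 1825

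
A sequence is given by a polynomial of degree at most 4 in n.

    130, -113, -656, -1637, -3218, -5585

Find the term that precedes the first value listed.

187

-243, -543, -981, -1581, -2367
-300, -438, -600, -786
-138, -162, -186
-24, -24
The fourth differences are constant at -24.
Work back: -138 + 24 = -114;  -300 + 114 = -186;  -243 + 186 = -57;  130 + 57 = 187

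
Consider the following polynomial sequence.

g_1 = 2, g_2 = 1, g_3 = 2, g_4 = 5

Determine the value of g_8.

Δ: -1, 1, 3
Δ²: 2, 2
Second differences constant at 2.
3 + 2 = 5;  5 + 5 = 10
5 + 2 = 7;  10 + 7 = 17
7 + 2 = 9;  17 + 9 = 26
9 + 2 = 11;  26 + 11 = 37

37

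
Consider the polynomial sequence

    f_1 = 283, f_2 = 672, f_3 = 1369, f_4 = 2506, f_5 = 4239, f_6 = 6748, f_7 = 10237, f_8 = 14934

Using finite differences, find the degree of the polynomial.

D1: 389, 697, 1137, 1733, 2509, 3489, 4697
D2: 308, 440, 596, 776, 980, 1208
D3: 132, 156, 180, 204, 228
D4: 24, 24, 24, 24
The fourth differences are constant, so the polynomial has degree 4.

4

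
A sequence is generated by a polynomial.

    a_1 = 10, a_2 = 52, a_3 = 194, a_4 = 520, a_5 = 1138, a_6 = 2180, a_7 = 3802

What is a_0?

D1: 42, 142, 326, 618, 1042, 1622
D2: 100, 184, 292, 424, 580
D3: 84, 108, 132, 156
D4: 24, 24, 24
The fourth differences are constant at 24.
Work back: 84 − 24 = 60;  100 − 60 = 40;  42 − 40 = 2;  10 − 2 = 8

8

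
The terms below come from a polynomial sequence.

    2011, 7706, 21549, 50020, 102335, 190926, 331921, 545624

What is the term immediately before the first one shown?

240

D1: 5695, 13843, 28471, 52315, 88591, 140995, 213703
D2: 8148, 14628, 23844, 36276, 52404, 72708
D3: 6480, 9216, 12432, 16128, 20304
D4: 2736, 3216, 3696, 4176
D5: 480, 480, 480
The fifth differences are constant at 480.
Work back: 2736 − 480 = 2256;  6480 − 2256 = 4224;  8148 − 4224 = 3924;  5695 − 3924 = 1771;  2011 − 1771 = 240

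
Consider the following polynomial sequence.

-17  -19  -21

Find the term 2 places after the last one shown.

-25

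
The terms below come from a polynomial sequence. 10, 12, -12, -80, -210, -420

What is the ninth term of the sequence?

2 , -24 , -68 , -130 , -210
-26 , -44 , -62 , -80
-18 , -18 , -18
Third differences constant at -18.
-80 − 18 = -98;  -210 − 98 = -308;  -420 − 308 = -728
-98 − 18 = -116;  -308 − 116 = -424;  -728 − 424 = -1152
-116 − 18 = -134;  -424 − 134 = -558;  -1152 − 558 = -1710

-1710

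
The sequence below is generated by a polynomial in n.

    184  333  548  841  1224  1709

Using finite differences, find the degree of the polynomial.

Δ: 149, 215, 293, 383, 485
Δ²: 66, 78, 90, 102
Δ³: 12, 12, 12
The third differences are constant, so the polynomial has degree 3.

3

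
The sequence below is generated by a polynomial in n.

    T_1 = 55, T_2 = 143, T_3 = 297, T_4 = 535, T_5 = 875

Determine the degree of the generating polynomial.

Δ: 88, 154, 238, 340
Δ²: 66, 84, 102
Δ³: 18, 18
The third differences are constant, so the polynomial has degree 3.

3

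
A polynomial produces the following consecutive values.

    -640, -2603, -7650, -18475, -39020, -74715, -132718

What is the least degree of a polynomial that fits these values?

First differences: -1963, -5047, -10825, -20545, -35695, -58003
Second differences: -3084, -5778, -9720, -15150, -22308
Third differences: -2694, -3942, -5430, -7158
Fourth differences: -1248, -1488, -1728
Fifth differences: -240, -240
The fifth differences are constant, so the polynomial has degree 5.

5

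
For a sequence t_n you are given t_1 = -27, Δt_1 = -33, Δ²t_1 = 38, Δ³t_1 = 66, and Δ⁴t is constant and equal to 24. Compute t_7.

Build the table forward from the leading diagonal:
Δ⁴: 24  24  24  24  24  24  24
Δ³: 66  90  114  138  162  186  210
Δ²: 38  104  194  308  446  608  794
Δ: -33  5  109  303  611  1057  1665
t: -27  -60  -55  54  357  968  2025

2025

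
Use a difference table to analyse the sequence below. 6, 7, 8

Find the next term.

First differences: 1, 1
First differences constant at 1.
8 + 1 = 9

9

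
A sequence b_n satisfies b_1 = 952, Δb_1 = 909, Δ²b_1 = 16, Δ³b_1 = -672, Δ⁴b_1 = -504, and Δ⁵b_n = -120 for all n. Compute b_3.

Build the table forward from the leading diagonal:
D5: -120, -120, -120
D4: -504, -624, -744
D3: -672, -1176, -1800
D2: 16, -656, -1832
D1: 909, 925, 269
b: 952, 1861, 2786

2786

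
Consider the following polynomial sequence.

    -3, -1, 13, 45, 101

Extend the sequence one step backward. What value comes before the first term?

1

2  14  32  56
12  18  24
6  6
The third differences are constant at 6.
Work back: 12 − 6 = 6;  2 − 6 = -4;  -3 + 4 = 1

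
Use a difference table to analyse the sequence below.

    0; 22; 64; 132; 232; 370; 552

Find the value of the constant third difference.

First differences: 22, 42, 68, 100, 138, 182
Second differences: 20, 26, 32, 38, 44
Third differences: 6, 6, 6, 6

6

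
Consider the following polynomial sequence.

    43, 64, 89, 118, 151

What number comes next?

188

D1: 21  25  29  33
D2: 4  4  4
Second differences constant at 4.
33 + 4 = 37;  151 + 37 = 188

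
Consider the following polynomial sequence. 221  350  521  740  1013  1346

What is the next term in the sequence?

1745

129  171  219  273  333
42  48  54  60
6  6  6
The third differences are constant (6).
60 + 6 = 66;  333 + 66 = 399;  1346 + 399 = 1745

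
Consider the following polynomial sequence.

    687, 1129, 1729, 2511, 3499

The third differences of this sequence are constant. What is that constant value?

D1: 442, 600, 782, 988
D2: 158, 182, 206
D3: 24, 24

24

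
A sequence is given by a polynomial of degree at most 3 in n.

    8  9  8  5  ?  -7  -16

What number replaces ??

0

Using the first 4 terms:
1, -1, -3
-2, -2
Constant second difference = -2.
Extend forward: -3 − 2 = -5;  5 − 5 = 0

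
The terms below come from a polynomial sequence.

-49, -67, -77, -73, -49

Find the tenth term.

D1: -18 , -10 , 4 , 24
D2: 8 , 14 , 20
D3: 6 , 6
Constant third difference = 6, so extend:
20 + 6 = 26;  24 + 26 = 50;  -49 + 50 = 1
26 + 6 = 32;  50 + 32 = 82;  1 + 82 = 83
32 + 6 = 38;  82 + 38 = 120;  83 + 120 = 203
38 + 6 = 44;  120 + 44 = 164;  203 + 164 = 367
44 + 6 = 50;  164 + 50 = 214;  367 + 214 = 581

581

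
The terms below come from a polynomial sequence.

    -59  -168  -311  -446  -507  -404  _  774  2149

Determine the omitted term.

-23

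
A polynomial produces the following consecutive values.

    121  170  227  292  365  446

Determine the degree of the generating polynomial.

49, 57, 65, 73, 81
8, 8, 8, 8
The second differences are constant, so the polynomial has degree 2.

2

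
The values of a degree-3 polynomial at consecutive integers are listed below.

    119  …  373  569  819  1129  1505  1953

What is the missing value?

225

Using the last 6 terms:
196, 250, 310, 376, 448
54, 60, 66, 72
6, 6, 6
Constant third difference = 6.
Extend backward: 54 − 6 = 48;  196 − 48 = 148;  373 − 148 = 225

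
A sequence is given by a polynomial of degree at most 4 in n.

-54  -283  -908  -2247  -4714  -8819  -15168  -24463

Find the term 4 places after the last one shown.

-229, -625, -1339, -2467, -4105, -6349, -9295
-396, -714, -1128, -1638, -2244, -2946
-318, -414, -510, -606, -702
-96, -96, -96, -96
The fourth differences are constant (-96).
-702 − 96 = -798;  -2946 − 798 = -3744;  -9295 − 3744 = -13039;  -24463 − 13039 = -37502
-798 − 96 = -894;  -3744 − 894 = -4638;  -13039 − 4638 = -17677;  -37502 − 17677 = -55179
-894 − 96 = -990;  -4638 − 990 = -5628;  -17677 − 5628 = -23305;  -55179 − 23305 = -78484
-990 − 96 = -1086;  -5628 − 1086 = -6714;  -23305 − 6714 = -30019;  -78484 − 30019 = -108503

-108503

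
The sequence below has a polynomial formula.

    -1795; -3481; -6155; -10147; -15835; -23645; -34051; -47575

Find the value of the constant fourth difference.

-48

Δ: -1686, -2674, -3992, -5688, -7810, -10406, -13524
Δ²: -988, -1318, -1696, -2122, -2596, -3118
Δ³: -330, -378, -426, -474, -522
Δ⁴: -48, -48, -48, -48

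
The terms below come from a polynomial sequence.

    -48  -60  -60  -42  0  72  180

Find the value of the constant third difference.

Δ: -12, 0, 18, 42, 72, 108
Δ²: 12, 18, 24, 30, 36
Δ³: 6, 6, 6, 6

6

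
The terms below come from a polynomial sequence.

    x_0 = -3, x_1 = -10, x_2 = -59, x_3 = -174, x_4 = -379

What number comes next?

-698

First differences: -7, -49, -115, -205
Second differences: -42, -66, -90
Third differences: -24, -24
Third differences constant at -24.
-90 − 24 = -114;  -205 − 114 = -319;  -379 − 319 = -698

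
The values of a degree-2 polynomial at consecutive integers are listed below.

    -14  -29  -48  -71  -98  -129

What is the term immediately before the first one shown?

-3

Δ: -15, -19, -23, -27, -31
Δ²: -4, -4, -4, -4
The second differences are constant at -4.
Work back: -15 + 4 = -11;  -14 + 11 = -3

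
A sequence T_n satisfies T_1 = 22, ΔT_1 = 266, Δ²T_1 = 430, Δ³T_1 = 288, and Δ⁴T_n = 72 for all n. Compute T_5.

4890

Build the table forward from the leading diagonal:
Fourth differences: 72, 72, 72, 72, 72
Third differences: 288, 360, 432, 504, 576
Second differences: 430, 718, 1078, 1510, 2014
First differences: 266, 696, 1414, 2492, 4002
T: 22, 288, 984, 2398, 4890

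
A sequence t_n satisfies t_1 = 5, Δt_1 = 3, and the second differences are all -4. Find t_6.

-20

Build the table forward from the leading diagonal:
D2: -4  -4  -4  -4  -4  -4
D1: 3  -1  -5  -9  -13  -17
t: 5  8  7  2  -7  -20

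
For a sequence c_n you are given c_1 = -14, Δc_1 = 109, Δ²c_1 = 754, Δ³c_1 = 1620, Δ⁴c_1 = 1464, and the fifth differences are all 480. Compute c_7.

69190

Build the table forward from the leading diagonal:
Δ⁵: 480, 480, 480, 480, 480, 480, 480
Δ⁴: 1464, 1944, 2424, 2904, 3384, 3864, 4344
Δ³: 1620, 3084, 5028, 7452, 10356, 13740, 17604
Δ²: 754, 2374, 5458, 10486, 17938, 28294, 42034
Δ: 109, 863, 3237, 8695, 19181, 37119, 65413
c: -14, 95, 958, 4195, 12890, 32071, 69190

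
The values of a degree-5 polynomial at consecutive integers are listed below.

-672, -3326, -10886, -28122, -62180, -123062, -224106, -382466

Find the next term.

D1: -2654, -7560, -17236, -34058, -60882, -101044, -158360
D2: -4906, -9676, -16822, -26824, -40162, -57316
D3: -4770, -7146, -10002, -13338, -17154
D4: -2376, -2856, -3336, -3816
D5: -480, -480, -480
The fifth differences are constant (-480).
-3816 − 480 = -4296;  -17154 − 4296 = -21450;  -57316 − 21450 = -78766;  -158360 − 78766 = -237126;  -382466 − 237126 = -619592

-619592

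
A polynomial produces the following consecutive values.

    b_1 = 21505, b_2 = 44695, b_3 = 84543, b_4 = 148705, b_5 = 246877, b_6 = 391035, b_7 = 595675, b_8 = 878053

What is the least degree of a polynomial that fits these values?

5

23190, 39848, 64162, 98172, 144158, 204640, 282378
16658, 24314, 34010, 45986, 60482, 77738
7656, 9696, 11976, 14496, 17256
2040, 2280, 2520, 2760
240, 240, 240
The fifth differences are constant, so the polynomial has degree 5.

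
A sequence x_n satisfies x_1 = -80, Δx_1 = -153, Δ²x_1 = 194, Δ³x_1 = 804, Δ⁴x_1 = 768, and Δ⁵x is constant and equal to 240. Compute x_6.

Build the table forward from the leading diagonal:
Fifth differences: 240  240  240  240  240  240
Fourth differences: 768  1008  1248  1488  1728  1968
Third differences: 804  1572  2580  3828  5316  7044
Second differences: 194  998  2570  5150  8978  14294
First differences: -153  41  1039  3609  8759  17737
x: -80  -233  -192  847  4456  13215

13215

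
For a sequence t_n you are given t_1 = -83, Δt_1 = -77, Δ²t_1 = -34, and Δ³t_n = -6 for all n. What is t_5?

-619

Build the table forward from the leading diagonal:
D3: -6, -6, -6, -6, -6
D2: -34, -40, -46, -52, -58
D1: -77, -111, -151, -197, -249
t: -83, -160, -271, -422, -619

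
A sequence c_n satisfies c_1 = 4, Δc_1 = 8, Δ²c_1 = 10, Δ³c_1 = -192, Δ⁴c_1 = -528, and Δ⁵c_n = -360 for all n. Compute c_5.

-1200

Build the table forward from the leading diagonal:
Fifth differences: -360  -360  -360  -360  -360
Fourth differences: -528  -888  -1248  -1608  -1968
Third differences: -192  -720  -1608  -2856  -4464
Second differences: 10  -182  -902  -2510  -5366
First differences: 8  18  -164  -1066  -3576
c: 4  12  30  -134  -1200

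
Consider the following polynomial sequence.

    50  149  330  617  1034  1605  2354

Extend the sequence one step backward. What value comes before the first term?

99  181  287  417  571  749
82  106  130  154  178
24  24  24  24
The third differences are constant at 24.
Work back: 82 − 24 = 58;  99 − 58 = 41;  50 − 41 = 9

9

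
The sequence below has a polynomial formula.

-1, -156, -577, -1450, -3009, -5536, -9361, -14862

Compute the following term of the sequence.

Δ: -155  -421  -873  -1559  -2527  -3825  -5501
Δ²: -266  -452  -686  -968  -1298  -1676
Δ³: -186  -234  -282  -330  -378
Δ⁴: -48  -48  -48  -48
Fourth differences constant at -48.
-378 − 48 = -426;  -1676 − 426 = -2102;  -5501 − 2102 = -7603;  -14862 − 7603 = -22465

-22465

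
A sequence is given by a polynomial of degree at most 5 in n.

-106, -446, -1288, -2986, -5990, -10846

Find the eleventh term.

-88736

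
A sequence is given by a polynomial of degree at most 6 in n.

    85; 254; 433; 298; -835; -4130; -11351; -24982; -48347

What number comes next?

-85730

Δ: 169 , 179 , -135 , -1133 , -3295 , -7221 , -13631 , -23365
Δ²: 10 , -314 , -998 , -2162 , -3926 , -6410 , -9734
Δ³: -324 , -684 , -1164 , -1764 , -2484 , -3324
Δ⁴: -360 , -480 , -600 , -720 , -840
Δ⁵: -120 , -120 , -120 , -120
The fifth differences are constant (-120).
-840 − 120 = -960;  -3324 − 960 = -4284;  -9734 − 4284 = -14018;  -23365 − 14018 = -37383;  -48347 − 37383 = -85730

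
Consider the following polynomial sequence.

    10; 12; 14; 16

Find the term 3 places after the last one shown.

First differences: 2, 2, 2
The first differences are constant (2).
16 + 2 = 18
18 + 2 = 20
20 + 2 = 22

22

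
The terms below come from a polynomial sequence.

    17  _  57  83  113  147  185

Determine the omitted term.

Using the last 5 terms:
Δ: 26  30  34  38
Δ²: 4  4  4
Constant second difference = 4.
Extend backward: 26 − 4 = 22;  57 − 22 = 35

35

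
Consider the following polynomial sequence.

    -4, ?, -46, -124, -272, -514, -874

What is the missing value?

Using the last 5 terms:
D1: -78  -148  -242  -360
D2: -70  -94  -118
D3: -24  -24
Constant third difference = -24.
Extend backward: -70 + 24 = -46;  -78 + 46 = -32;  -46 + 32 = -14

-14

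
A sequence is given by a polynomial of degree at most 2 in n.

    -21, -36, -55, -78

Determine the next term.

-105

Δ: -15, -19, -23
Δ²: -4, -4
Constant second difference = -4, so extend:
-23 − 4 = -27;  -78 − 27 = -105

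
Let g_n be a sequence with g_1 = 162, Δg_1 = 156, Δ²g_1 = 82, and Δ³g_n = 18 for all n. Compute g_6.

Build the table forward from the leading diagonal:
D3: 18, 18, 18, 18, 18, 18
D2: 82, 100, 118, 136, 154, 172
D1: 156, 238, 338, 456, 592, 746
g: 162, 318, 556, 894, 1350, 1942

1942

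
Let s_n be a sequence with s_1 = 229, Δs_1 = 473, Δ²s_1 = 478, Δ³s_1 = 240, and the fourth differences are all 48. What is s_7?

15757

Build the table forward from the leading diagonal:
D4: 48  48  48  48  48  48  48
D3: 240  288  336  384  432  480  528
D2: 478  718  1006  1342  1726  2158  2638
D1: 473  951  1669  2675  4017  5743  7901
s: 229  702  1653  3322  5997  10014  15757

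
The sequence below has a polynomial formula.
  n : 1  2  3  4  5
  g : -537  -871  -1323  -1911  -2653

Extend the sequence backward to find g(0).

-303

First differences: -334, -452, -588, -742
Second differences: -118, -136, -154
Third differences: -18, -18
The third differences are constant at -18.
Work back: -118 + 18 = -100;  -334 + 100 = -234;  -537 + 234 = -303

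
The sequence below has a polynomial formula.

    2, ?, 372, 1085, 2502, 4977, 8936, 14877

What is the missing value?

81

Using the last 6 terms:
Δ: 713, 1417, 2475, 3959, 5941
Δ²: 704, 1058, 1484, 1982
Δ³: 354, 426, 498
Δ⁴: 72, 72
Constant fourth difference = 72.
Extend backward: 354 − 72 = 282;  704 − 282 = 422;  713 − 422 = 291;  372 − 291 = 81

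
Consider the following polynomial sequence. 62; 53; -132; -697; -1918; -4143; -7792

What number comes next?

D1: -9, -185, -565, -1221, -2225, -3649
D2: -176, -380, -656, -1004, -1424
D3: -204, -276, -348, -420
D4: -72, -72, -72
The fourth differences are constant (-72).
-420 − 72 = -492;  -1424 − 492 = -1916;  -3649 − 1916 = -5565;  -7792 − 5565 = -13357

-13357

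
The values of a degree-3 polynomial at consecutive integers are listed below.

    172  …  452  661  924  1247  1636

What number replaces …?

291

Using the last 5 terms:
209  263  323  389
54  60  66
6  6
Constant third difference = 6.
Extend backward: 54 − 6 = 48;  209 − 48 = 161;  452 − 161 = 291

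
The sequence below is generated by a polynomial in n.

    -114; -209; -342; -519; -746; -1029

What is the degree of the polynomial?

-95, -133, -177, -227, -283
-38, -44, -50, -56
-6, -6, -6
The third differences are constant, so the polynomial has degree 3.

3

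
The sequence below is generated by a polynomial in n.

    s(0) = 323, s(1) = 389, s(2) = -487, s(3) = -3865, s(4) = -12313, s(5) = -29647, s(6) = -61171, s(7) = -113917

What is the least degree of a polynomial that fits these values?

5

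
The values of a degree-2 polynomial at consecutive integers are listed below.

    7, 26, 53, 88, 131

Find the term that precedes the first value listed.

-4

D1: 19, 27, 35, 43
D2: 8, 8, 8
The second differences are constant at 8.
Work back: 19 − 8 = 11;  7 − 11 = -4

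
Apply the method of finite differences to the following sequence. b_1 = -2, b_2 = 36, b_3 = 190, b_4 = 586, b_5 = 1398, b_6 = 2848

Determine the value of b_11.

30798

D1: 38, 154, 396, 812, 1450
D2: 116, 242, 416, 638
D3: 126, 174, 222
D4: 48, 48
Fourth differences constant at 48.
222 + 48 = 270;  638 + 270 = 908;  1450 + 908 = 2358;  2848 + 2358 = 5206
270 + 48 = 318;  908 + 318 = 1226;  2358 + 1226 = 3584;  5206 + 3584 = 8790
318 + 48 = 366;  1226 + 366 = 1592;  3584 + 1592 = 5176;  8790 + 5176 = 13966
366 + 48 = 414;  1592 + 414 = 2006;  5176 + 2006 = 7182;  13966 + 7182 = 21148
414 + 48 = 462;  2006 + 462 = 2468;  7182 + 2468 = 9650;  21148 + 9650 = 30798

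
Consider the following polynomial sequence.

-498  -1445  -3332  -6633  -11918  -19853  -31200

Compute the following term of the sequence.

-46817

D1: -947 , -1887 , -3301 , -5285 , -7935 , -11347
D2: -940 , -1414 , -1984 , -2650 , -3412
D3: -474 , -570 , -666 , -762
D4: -96 , -96 , -96
Fourth differences constant at -96.
-762 − 96 = -858;  -3412 − 858 = -4270;  -11347 − 4270 = -15617;  -31200 − 15617 = -46817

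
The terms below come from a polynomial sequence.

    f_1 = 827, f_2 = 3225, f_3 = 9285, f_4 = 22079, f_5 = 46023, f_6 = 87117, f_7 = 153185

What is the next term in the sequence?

2398, 6060, 12794, 23944, 41094, 66068
3662, 6734, 11150, 17150, 24974
3072, 4416, 6000, 7824
1344, 1584, 1824
240, 240
The fifth differences are constant (240).
1824 + 240 = 2064;  7824 + 2064 = 9888;  24974 + 9888 = 34862;  66068 + 34862 = 100930;  153185 + 100930 = 254115

254115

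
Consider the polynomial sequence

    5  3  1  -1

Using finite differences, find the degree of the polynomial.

1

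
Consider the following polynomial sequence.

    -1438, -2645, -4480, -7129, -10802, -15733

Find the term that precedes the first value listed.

-697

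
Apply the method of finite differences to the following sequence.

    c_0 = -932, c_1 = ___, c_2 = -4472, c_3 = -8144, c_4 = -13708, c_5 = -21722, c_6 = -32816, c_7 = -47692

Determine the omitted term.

Using the last 6 terms:
First differences: -3672, -5564, -8014, -11094, -14876
Second differences: -1892, -2450, -3080, -3782
Third differences: -558, -630, -702
Fourth differences: -72, -72
Constant fourth difference = -72.
Extend backward: -558 + 72 = -486;  -1892 + 486 = -1406;  -3672 + 1406 = -2266;  -4472 + 2266 = -2206

-2206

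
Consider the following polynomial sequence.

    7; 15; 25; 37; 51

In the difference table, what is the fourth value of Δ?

14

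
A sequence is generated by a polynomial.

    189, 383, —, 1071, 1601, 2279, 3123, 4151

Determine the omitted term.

Using the last 5 terms:
530  678  844  1028
148  166  184
18  18
Constant third difference = 18.
Extend backward: 148 − 18 = 130;  530 − 130 = 400;  1071 − 400 = 671

671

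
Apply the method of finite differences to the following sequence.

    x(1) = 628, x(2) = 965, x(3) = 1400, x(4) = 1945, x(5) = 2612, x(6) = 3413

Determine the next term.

4360

Δ: 337 , 435 , 545 , 667 , 801
Δ²: 98 , 110 , 122 , 134
Δ³: 12 , 12 , 12
Third differences constant at 12.
134 + 12 = 146;  801 + 146 = 947;  3413 + 947 = 4360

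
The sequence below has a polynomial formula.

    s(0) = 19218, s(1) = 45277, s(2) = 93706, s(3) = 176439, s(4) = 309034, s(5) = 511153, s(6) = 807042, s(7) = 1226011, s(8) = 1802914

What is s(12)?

6607866

First differences: 26059 , 48429 , 82733 , 132595 , 202119 , 295889 , 418969 , 576903
Second differences: 22370 , 34304 , 49862 , 69524 , 93770 , 123080 , 157934
Third differences: 11934 , 15558 , 19662 , 24246 , 29310 , 34854
Fourth differences: 3624 , 4104 , 4584 , 5064 , 5544
Fifth differences: 480 , 480 , 480 , 480
The fifth differences are constant (480).
5544 + 480 = 6024;  34854 + 6024 = 40878;  157934 + 40878 = 198812;  576903 + 198812 = 775715;  1802914 + 775715 = 2578629
6024 + 480 = 6504;  40878 + 6504 = 47382;  198812 + 47382 = 246194;  775715 + 246194 = 1021909;  2578629 + 1021909 = 3600538
6504 + 480 = 6984;  47382 + 6984 = 54366;  246194 + 54366 = 300560;  1021909 + 300560 = 1322469;  3600538 + 1322469 = 4923007
6984 + 480 = 7464;  54366 + 7464 = 61830;  300560 + 61830 = 362390;  1322469 + 362390 = 1684859;  4923007 + 1684859 = 6607866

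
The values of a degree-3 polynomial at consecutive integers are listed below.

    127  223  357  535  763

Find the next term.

1047

96  134  178  228
38  44  50
6  6
Constant third difference = 6, so extend:
50 + 6 = 56;  228 + 56 = 284;  763 + 284 = 1047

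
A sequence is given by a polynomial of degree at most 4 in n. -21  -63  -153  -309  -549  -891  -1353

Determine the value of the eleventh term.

-42  -90  -156  -240  -342  -462
-48  -66  -84  -102  -120
-18  -18  -18  -18
The third differences are constant (-18).
-120 − 18 = -138;  -462 − 138 = -600;  -1353 − 600 = -1953
-138 − 18 = -156;  -600 − 156 = -756;  -1953 − 756 = -2709
-156 − 18 = -174;  -756 − 174 = -930;  -2709 − 930 = -3639
-174 − 18 = -192;  -930 − 192 = -1122;  -3639 − 1122 = -4761

-4761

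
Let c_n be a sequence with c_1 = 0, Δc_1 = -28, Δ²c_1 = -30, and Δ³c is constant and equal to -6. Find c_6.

Build the table forward from the leading diagonal:
Third differences: -6, -6, -6, -6, -6, -6
Second differences: -30, -36, -42, -48, -54, -60
First differences: -28, -58, -94, -136, -184, -238
c: 0, -28, -86, -180, -316, -500

-500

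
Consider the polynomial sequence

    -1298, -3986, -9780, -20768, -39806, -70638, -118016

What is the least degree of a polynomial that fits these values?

First differences: -2688, -5794, -10988, -19038, -30832, -47378
Second differences: -3106, -5194, -8050, -11794, -16546
Third differences: -2088, -2856, -3744, -4752
Fourth differences: -768, -888, -1008
Fifth differences: -120, -120
The fifth differences are constant, so the polynomial has degree 5.

5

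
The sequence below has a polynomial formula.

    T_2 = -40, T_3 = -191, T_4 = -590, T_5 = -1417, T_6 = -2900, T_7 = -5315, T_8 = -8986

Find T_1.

D1: -151, -399, -827, -1483, -2415, -3671
D2: -248, -428, -656, -932, -1256
D3: -180, -228, -276, -324
D4: -48, -48, -48
The fourth differences are constant at -48.
Work back: -180 + 48 = -132;  -248 + 132 = -116;  -151 + 116 = -35;  -40 + 35 = -5

-5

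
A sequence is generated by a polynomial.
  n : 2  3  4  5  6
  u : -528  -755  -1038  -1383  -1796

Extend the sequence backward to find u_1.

-351

First differences: -227, -283, -345, -413
Second differences: -56, -62, -68
Third differences: -6, -6
The third differences are constant at -6.
Work back: -56 + 6 = -50;  -227 + 50 = -177;  -528 + 177 = -351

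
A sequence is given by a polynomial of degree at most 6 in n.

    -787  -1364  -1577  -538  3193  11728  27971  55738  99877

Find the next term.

D1: -577  -213  1039  3731  8535  16243  27767  44139
D2: 364  1252  2692  4804  7708  11524  16372
D3: 888  1440  2112  2904  3816  4848
D4: 552  672  792  912  1032
D5: 120  120  120  120
Fifth differences constant at 120.
1032 + 120 = 1152;  4848 + 1152 = 6000;  16372 + 6000 = 22372;  44139 + 22372 = 66511;  99877 + 66511 = 166388

166388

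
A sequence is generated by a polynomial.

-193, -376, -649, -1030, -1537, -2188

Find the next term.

First differences: -183, -273, -381, -507, -651
Second differences: -90, -108, -126, -144
Third differences: -18, -18, -18
The third differences are constant (-18).
-144 − 18 = -162;  -651 − 162 = -813;  -2188 − 813 = -3001

-3001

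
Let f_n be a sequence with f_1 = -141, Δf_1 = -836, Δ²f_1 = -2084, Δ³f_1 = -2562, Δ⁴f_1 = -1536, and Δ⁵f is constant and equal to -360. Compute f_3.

-3897

Build the table forward from the leading diagonal:
D5: -360, -360, -360
D4: -1536, -1896, -2256
D3: -2562, -4098, -5994
D2: -2084, -4646, -8744
D1: -836, -2920, -7566
f: -141, -977, -3897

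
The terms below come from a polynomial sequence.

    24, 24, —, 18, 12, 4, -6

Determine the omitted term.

Using the last 4 terms:
First differences: -6, -8, -10
Second differences: -2, -2
Constant second difference = -2.
Extend backward: -6 + 2 = -4;  18 + 4 = 22

22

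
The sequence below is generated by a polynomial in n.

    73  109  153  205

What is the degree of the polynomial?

2

D1: 36, 44, 52
D2: 8, 8
The second differences are constant, so the polynomial has degree 2.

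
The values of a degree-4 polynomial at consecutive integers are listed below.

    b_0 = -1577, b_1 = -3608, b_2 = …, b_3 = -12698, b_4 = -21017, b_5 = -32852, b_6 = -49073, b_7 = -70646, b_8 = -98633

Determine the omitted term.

Using the last 6 terms:
-8319  -11835  -16221  -21573  -27987
-3516  -4386  -5352  -6414
-870  -966  -1062
-96  -96
Constant fourth difference = -96.
Extend backward: -870 + 96 = -774;  -3516 + 774 = -2742;  -8319 + 2742 = -5577;  -12698 + 5577 = -7121

-7121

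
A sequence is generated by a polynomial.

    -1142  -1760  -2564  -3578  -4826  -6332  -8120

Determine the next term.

-10214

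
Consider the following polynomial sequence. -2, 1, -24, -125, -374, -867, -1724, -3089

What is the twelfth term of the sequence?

-17349

Δ: 3, -25, -101, -249, -493, -857, -1365
Δ²: -28, -76, -148, -244, -364, -508
Δ³: -48, -72, -96, -120, -144
Δ⁴: -24, -24, -24, -24
The fourth differences are constant (-24).
-144 − 24 = -168;  -508 − 168 = -676;  -1365 − 676 = -2041;  -3089 − 2041 = -5130
-168 − 24 = -192;  -676 − 192 = -868;  -2041 − 868 = -2909;  -5130 − 2909 = -8039
-192 − 24 = -216;  -868 − 216 = -1084;  -2909 − 1084 = -3993;  -8039 − 3993 = -12032
-216 − 24 = -240;  -1084 − 240 = -1324;  -3993 − 1324 = -5317;  -12032 − 5317 = -17349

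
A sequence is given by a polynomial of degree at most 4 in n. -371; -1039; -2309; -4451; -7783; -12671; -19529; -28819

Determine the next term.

-41051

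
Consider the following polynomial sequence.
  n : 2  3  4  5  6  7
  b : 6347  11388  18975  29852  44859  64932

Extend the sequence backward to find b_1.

Δ: 5041, 7587, 10877, 15007, 20073
Δ²: 2546, 3290, 4130, 5066
Δ³: 744, 840, 936
Δ⁴: 96, 96
The fourth differences are constant at 96.
Work back: 744 − 96 = 648;  2546 − 648 = 1898;  5041 − 1898 = 3143;  6347 − 3143 = 3204

3204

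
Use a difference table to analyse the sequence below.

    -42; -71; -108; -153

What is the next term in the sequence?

-29, -37, -45
-8, -8
The second differences are constant (-8).
-45 − 8 = -53;  -153 − 53 = -206

-206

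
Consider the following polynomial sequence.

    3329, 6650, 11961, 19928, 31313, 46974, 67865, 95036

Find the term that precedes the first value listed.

1428

Δ: 3321, 5311, 7967, 11385, 15661, 20891, 27171
Δ²: 1990, 2656, 3418, 4276, 5230, 6280
Δ³: 666, 762, 858, 954, 1050
Δ⁴: 96, 96, 96, 96
The fourth differences are constant at 96.
Work back: 666 − 96 = 570;  1990 − 570 = 1420;  3321 − 1420 = 1901;  3329 − 1901 = 1428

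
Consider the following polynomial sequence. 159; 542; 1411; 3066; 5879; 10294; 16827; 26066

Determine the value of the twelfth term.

First differences: 383, 869, 1655, 2813, 4415, 6533, 9239
Second differences: 486, 786, 1158, 1602, 2118, 2706
Third differences: 300, 372, 444, 516, 588
Fourth differences: 72, 72, 72, 72
The fourth differences are constant (72).
588 + 72 = 660;  2706 + 660 = 3366;  9239 + 3366 = 12605;  26066 + 12605 = 38671
660 + 72 = 732;  3366 + 732 = 4098;  12605 + 4098 = 16703;  38671 + 16703 = 55374
732 + 72 = 804;  4098 + 804 = 4902;  16703 + 4902 = 21605;  55374 + 21605 = 76979
804 + 72 = 876;  4902 + 876 = 5778;  21605 + 5778 = 27383;  76979 + 27383 = 104362

104362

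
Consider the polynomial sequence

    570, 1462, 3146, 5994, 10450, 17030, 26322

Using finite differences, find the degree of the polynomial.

Δ: 892, 1684, 2848, 4456, 6580, 9292
Δ²: 792, 1164, 1608, 2124, 2712
Δ³: 372, 444, 516, 588
Δ⁴: 72, 72, 72
The fourth differences are constant, so the polynomial has degree 4.

4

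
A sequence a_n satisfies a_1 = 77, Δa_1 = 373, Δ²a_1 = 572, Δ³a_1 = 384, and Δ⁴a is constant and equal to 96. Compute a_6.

Build the table forward from the leading diagonal:
D4: 96, 96, 96, 96, 96, 96
D3: 384, 480, 576, 672, 768, 864
D2: 572, 956, 1436, 2012, 2684, 3452
D1: 373, 945, 1901, 3337, 5349, 8033
a: 77, 450, 1395, 3296, 6633, 11982

11982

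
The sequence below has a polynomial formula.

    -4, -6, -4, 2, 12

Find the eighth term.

First differences: -2 , 2 , 6 , 10
Second differences: 4 , 4 , 4
Constant second difference = 4, so extend:
10 + 4 = 14;  12 + 14 = 26
14 + 4 = 18;  26 + 18 = 44
18 + 4 = 22;  44 + 22 = 66

66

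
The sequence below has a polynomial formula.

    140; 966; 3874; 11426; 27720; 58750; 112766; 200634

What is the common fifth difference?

Δ: 826, 2908, 7552, 16294, 31030, 54016, 87868
Δ²: 2082, 4644, 8742, 14736, 22986, 33852
Δ³: 2562, 4098, 5994, 8250, 10866
Δ⁴: 1536, 1896, 2256, 2616
Δ⁵: 360, 360, 360

360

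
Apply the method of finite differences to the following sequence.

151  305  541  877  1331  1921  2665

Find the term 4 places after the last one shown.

7541

First differences: 154 , 236 , 336 , 454 , 590 , 744
Second differences: 82 , 100 , 118 , 136 , 154
Third differences: 18 , 18 , 18 , 18
Third differences constant at 18.
154 + 18 = 172;  744 + 172 = 916;  2665 + 916 = 3581
172 + 18 = 190;  916 + 190 = 1106;  3581 + 1106 = 4687
190 + 18 = 208;  1106 + 208 = 1314;  4687 + 1314 = 6001
208 + 18 = 226;  1314 + 226 = 1540;  6001 + 1540 = 7541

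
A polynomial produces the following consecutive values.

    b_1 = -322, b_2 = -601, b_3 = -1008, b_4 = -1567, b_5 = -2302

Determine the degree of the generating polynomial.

3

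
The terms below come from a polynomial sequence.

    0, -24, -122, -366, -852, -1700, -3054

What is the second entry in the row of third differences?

-96

Δ: -24, -98, -244, -486, -848, -1354
Δ²: -74, -146, -242, -362, -506
Δ³: -72, -96, -120, -144
Δ⁴: -24, -24, -24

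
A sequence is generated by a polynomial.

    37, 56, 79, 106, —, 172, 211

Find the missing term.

137

Using the first 4 terms:
D1: 19, 23, 27
D2: 4, 4
Constant second difference = 4.
Extend forward: 27 + 4 = 31;  106 + 31 = 137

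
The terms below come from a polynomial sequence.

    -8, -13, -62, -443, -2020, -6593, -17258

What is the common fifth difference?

-360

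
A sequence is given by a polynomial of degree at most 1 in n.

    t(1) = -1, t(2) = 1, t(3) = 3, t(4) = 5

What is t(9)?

15

Δ: 2  2  2
The first differences are constant (2).
5 + 2 = 7
7 + 2 = 9
9 + 2 = 11
11 + 2 = 13
13 + 2 = 15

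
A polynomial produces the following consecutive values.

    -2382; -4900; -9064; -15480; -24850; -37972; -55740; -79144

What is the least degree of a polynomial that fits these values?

4

D1: -2518, -4164, -6416, -9370, -13122, -17768, -23404
D2: -1646, -2252, -2954, -3752, -4646, -5636
D3: -606, -702, -798, -894, -990
D4: -96, -96, -96, -96
The fourth differences are constant, so the polynomial has degree 4.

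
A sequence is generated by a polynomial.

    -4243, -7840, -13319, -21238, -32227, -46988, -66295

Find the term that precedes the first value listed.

-3597  -5479  -7919  -10989  -14761  -19307
-1882  -2440  -3070  -3772  -4546
-558  -630  -702  -774
-72  -72  -72
The fourth differences are constant at -72.
Work back: -558 + 72 = -486;  -1882 + 486 = -1396;  -3597 + 1396 = -2201;  -4243 + 2201 = -2042

-2042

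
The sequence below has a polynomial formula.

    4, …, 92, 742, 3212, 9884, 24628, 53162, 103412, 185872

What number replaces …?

Using the last 8 terms:
D1: 650, 2470, 6672, 14744, 28534, 50250, 82460
D2: 1820, 4202, 8072, 13790, 21716, 32210
D3: 2382, 3870, 5718, 7926, 10494
D4: 1488, 1848, 2208, 2568
D5: 360, 360, 360
Constant fifth difference = 360.
Extend backward: 1488 − 360 = 1128;  2382 − 1128 = 1254;  1820 − 1254 = 566;  650 − 566 = 84;  92 − 84 = 8

8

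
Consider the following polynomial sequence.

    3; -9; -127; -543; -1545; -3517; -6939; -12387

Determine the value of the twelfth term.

Δ: -12, -118, -416, -1002, -1972, -3422, -5448
Δ²: -106, -298, -586, -970, -1450, -2026
Δ³: -192, -288, -384, -480, -576
Δ⁴: -96, -96, -96, -96
Constant fourth difference = -96, so extend:
-576 − 96 = -672;  -2026 − 672 = -2698;  -5448 − 2698 = -8146;  -12387 − 8146 = -20533
-672 − 96 = -768;  -2698 − 768 = -3466;  -8146 − 3466 = -11612;  -20533 − 11612 = -32145
-768 − 96 = -864;  -3466 − 864 = -4330;  -11612 − 4330 = -15942;  -32145 − 15942 = -48087
-864 − 96 = -960;  -4330 − 960 = -5290;  -15942 − 5290 = -21232;  -48087 − 21232 = -69319

-69319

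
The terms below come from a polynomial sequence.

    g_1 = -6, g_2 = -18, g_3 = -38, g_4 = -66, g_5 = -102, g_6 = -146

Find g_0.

D1: -12  -20  -28  -36  -44
D2: -8  -8  -8  -8
The second differences are constant at -8.
Work back: -12 + 8 = -4;  -6 + 4 = -2

-2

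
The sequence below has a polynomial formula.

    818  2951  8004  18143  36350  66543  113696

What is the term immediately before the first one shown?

D1: 2133, 5053, 10139, 18207, 30193, 47153
D2: 2920, 5086, 8068, 11986, 16960
D3: 2166, 2982, 3918, 4974
D4: 816, 936, 1056
D5: 120, 120
The fifth differences are constant at 120.
Work back: 816 − 120 = 696;  2166 − 696 = 1470;  2920 − 1470 = 1450;  2133 − 1450 = 683;  818 − 683 = 135

135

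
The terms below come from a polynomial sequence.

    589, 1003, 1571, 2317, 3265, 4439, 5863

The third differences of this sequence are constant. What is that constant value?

24

D1: 414, 568, 746, 948, 1174, 1424
D2: 154, 178, 202, 226, 250
D3: 24, 24, 24, 24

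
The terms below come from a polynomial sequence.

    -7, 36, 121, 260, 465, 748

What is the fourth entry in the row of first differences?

205

Δ: 43, 85, 139, 205, 283
Δ²: 42, 54, 66, 78
Δ³: 12, 12, 12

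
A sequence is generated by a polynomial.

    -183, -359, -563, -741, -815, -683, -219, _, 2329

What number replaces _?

Using the first 7 terms:
D1: -176, -204, -178, -74, 132, 464
D2: -28, 26, 104, 206, 332
D3: 54, 78, 102, 126
D4: 24, 24, 24
Constant fourth difference = 24.
Extend forward: 126 + 24 = 150;  332 + 150 = 482;  464 + 482 = 946;  -219 + 946 = 727

727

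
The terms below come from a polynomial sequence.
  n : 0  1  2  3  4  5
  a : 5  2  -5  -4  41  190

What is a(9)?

3866

D1: -3, -7, 1, 45, 149
D2: -4, 8, 44, 104
D3: 12, 36, 60
D4: 24, 24
The fourth differences are constant (24).
60 + 24 = 84;  104 + 84 = 188;  149 + 188 = 337;  190 + 337 = 527
84 + 24 = 108;  188 + 108 = 296;  337 + 296 = 633;  527 + 633 = 1160
108 + 24 = 132;  296 + 132 = 428;  633 + 428 = 1061;  1160 + 1061 = 2221
132 + 24 = 156;  428 + 156 = 584;  1061 + 584 = 1645;  2221 + 1645 = 3866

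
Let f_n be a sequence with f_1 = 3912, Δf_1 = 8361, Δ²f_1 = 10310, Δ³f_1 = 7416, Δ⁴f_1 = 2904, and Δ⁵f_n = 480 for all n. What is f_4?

67341

Build the table forward from the leading diagonal:
Fifth differences: 480  480  480  480
Fourth differences: 2904  3384  3864  4344
Third differences: 7416  10320  13704  17568
Second differences: 10310  17726  28046  41750
First differences: 8361  18671  36397  64443
f: 3912  12273  30944  67341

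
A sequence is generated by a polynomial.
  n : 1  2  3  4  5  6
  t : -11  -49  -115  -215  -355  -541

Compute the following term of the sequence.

D1: -38, -66, -100, -140, -186
D2: -28, -34, -40, -46
D3: -6, -6, -6
Third differences constant at -6.
-46 − 6 = -52;  -186 − 52 = -238;  -541 − 238 = -779

-779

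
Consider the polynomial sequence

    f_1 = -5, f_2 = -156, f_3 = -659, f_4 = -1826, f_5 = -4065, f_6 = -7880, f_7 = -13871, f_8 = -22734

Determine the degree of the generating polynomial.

4

-151, -503, -1167, -2239, -3815, -5991, -8863
-352, -664, -1072, -1576, -2176, -2872
-312, -408, -504, -600, -696
-96, -96, -96, -96
The fourth differences are constant, so the polynomial has degree 4.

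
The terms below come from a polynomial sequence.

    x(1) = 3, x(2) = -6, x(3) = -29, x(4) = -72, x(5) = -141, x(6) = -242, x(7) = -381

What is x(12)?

-1856

D1: -9  -23  -43  -69  -101  -139
D2: -14  -20  -26  -32  -38
D3: -6  -6  -6  -6
Constant third difference = -6, so extend:
-38 − 6 = -44;  -139 − 44 = -183;  -381 − 183 = -564
-44 − 6 = -50;  -183 − 50 = -233;  -564 − 233 = -797
-50 − 6 = -56;  -233 − 56 = -289;  -797 − 289 = -1086
-56 − 6 = -62;  -289 − 62 = -351;  -1086 − 351 = -1437
-62 − 6 = -68;  -351 − 68 = -419;  -1437 − 419 = -1856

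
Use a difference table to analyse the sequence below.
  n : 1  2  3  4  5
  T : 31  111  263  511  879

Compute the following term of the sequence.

1391

80 , 152 , 248 , 368
72 , 96 , 120
24 , 24
Third differences constant at 24.
120 + 24 = 144;  368 + 144 = 512;  879 + 512 = 1391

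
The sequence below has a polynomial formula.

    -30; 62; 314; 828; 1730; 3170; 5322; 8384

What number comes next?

12578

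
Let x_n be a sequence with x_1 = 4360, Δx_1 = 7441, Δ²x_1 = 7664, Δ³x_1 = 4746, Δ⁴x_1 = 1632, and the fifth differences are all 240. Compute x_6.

174065

Build the table forward from the leading diagonal:
D5: 240, 240, 240, 240, 240, 240
D4: 1632, 1872, 2112, 2352, 2592, 2832
D3: 4746, 6378, 8250, 10362, 12714, 15306
D2: 7664, 12410, 18788, 27038, 37400, 50114
D1: 7441, 15105, 27515, 46303, 73341, 110741
x: 4360, 11801, 26906, 54421, 100724, 174065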